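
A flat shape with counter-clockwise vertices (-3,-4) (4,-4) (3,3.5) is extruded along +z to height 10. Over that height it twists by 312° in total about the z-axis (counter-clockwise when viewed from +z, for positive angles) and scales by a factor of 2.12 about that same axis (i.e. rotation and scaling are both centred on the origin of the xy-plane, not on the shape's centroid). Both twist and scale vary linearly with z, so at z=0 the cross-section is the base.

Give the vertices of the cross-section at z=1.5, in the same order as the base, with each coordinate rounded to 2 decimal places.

Cross-section at z=1.5: (1.01,-5.75) (6.60,0.21) (-0.58,5.35)

t = z/height = 1.5/10 = 0.15
s = 1 + (scale-1)·z/height = 1 + (2.12-1)·1.5/10 = 1.168000
θ = twist·z/height = 312°·1.5/10 = 46.8000° = 0.816814 rad
cos θ = 0.684547, sin θ = 0.728969 (intermediates below are computed at full precision and shown rounded to 5 d.p.)
v1: (-3,-4) → rotate → (0.86223,-4.92509) → ×s → (1.00709,-5.75251) → (1.01,-5.75)
v2: (4,-4) → rotate → (5.65406,0.17769) → ×s → (6.60395,0.20754) → (6.60,0.21)
v3: (3,3.5) → rotate → (-0.49775,4.58282) → ×s → (-0.58137,5.35273) → (-0.58,5.35)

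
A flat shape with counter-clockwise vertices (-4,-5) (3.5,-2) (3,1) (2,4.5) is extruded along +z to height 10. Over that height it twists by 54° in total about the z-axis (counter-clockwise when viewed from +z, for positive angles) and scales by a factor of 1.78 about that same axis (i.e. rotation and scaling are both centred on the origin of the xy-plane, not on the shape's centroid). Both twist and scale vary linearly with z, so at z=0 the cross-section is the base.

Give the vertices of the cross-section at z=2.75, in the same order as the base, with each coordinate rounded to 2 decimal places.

t = z/height = 2.75/10 = 0.275
s = 1 + (scale-1)·z/height = 1 + (1.78-1)·2.75/10 = 1.214500
θ = twist·z/height = 54°·2.75/10 = 14.8500° = 0.259181 rad
cos θ = 0.966600, sin θ = 0.256289 (intermediates below are computed at full precision and shown rounded to 5 d.p.)
v1: (-4,-5) → rotate → (-2.58495,-5.85816) → ×s → (-3.13943,-7.11473) → (-3.14,-7.11)
v2: (3.5,-2) → rotate → (3.89568,-1.03619) → ×s → (4.73130,-1.25845) → (4.73,-1.26)
v3: (3,1) → rotate → (2.64351,1.73547) → ×s → (3.21054,2.10773) → (3.21,2.11)
v4: (2,4.5) → rotate → (0.77990,4.86228) → ×s → (0.94719,5.90524) → (0.95,5.91)

Cross-section at z=2.75: (-3.14,-7.11) (4.73,-1.26) (3.21,2.11) (0.95,5.91)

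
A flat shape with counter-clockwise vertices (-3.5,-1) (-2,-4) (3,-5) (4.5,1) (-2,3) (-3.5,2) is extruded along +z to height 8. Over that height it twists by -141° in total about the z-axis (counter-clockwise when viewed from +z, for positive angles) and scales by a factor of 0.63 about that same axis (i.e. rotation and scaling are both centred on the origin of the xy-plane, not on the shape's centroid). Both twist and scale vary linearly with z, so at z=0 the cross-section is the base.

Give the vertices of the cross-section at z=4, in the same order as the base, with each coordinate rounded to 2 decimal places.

Cross-section at z=4: (-1.72,2.42) (-3.62,0.45) (-3.03,-3.67) (1.99,-3.19) (1.76,2.35) (0.58,3.23)

t = z/height = 4/8 = 0.5
s = 1 + (scale-1)·z/height = 1 + (0.63-1)·4/8 = 0.815000
θ = twist·z/height = -141°·4/8 = -70.5000° = -1.230457 rad
cos θ = 0.333807, sin θ = -0.942641 (intermediates below are computed at full precision and shown rounded to 5 d.p.)
v1: (-3.5,-1) → rotate → (-2.11097,2.96544) → ×s → (-1.72044,2.41683) → (-1.72,2.42)
v2: (-2,-4) → rotate → (-4.43818,0.55006) → ×s → (-3.61712,0.44830) → (-3.62,0.45)
v3: (3,-5) → rotate → (-3.71179,-4.49696) → ×s → (-3.02511,-3.66502) → (-3.03,-3.67)
v4: (4.5,1) → rotate → (2.44477,-3.90808) → ×s → (1.99249,-3.18509) → (1.99,-3.19)
v5: (-2,3) → rotate → (2.16031,2.88670) → ×s → (1.76065,2.35266) → (1.76,2.35)
v6: (-3.5,2) → rotate → (0.71696,3.96686) → ×s → (0.58432,3.23299) → (0.58,3.23)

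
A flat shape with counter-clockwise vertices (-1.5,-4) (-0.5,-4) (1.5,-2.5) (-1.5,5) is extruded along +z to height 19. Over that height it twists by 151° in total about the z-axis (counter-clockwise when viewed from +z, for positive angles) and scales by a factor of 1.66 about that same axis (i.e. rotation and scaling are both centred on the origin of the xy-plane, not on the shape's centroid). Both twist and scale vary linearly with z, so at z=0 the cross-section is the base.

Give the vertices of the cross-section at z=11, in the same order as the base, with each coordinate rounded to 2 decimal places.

t = z/height = 11/19 = 0.578947
s = 1 + (scale-1)·z/height = 1 + (1.66-1)·11/19 = 1.382105
θ = twist·z/height = 151°·11/19 = 87.4211° = 1.525785 rad
cos θ = 0.044996, sin θ = 0.998987 (intermediates below are computed at full precision and shown rounded to 5 d.p.)
v1: (-1.5,-4) → rotate → (3.92845,-1.67846) → ×s → (5.42954,-2.31981) → (5.43,-2.32)
v2: (-0.5,-4) → rotate → (3.97345,-0.67948) → ×s → (5.49173,-0.93911) → (5.49,-0.94)
v3: (1.5,-2.5) → rotate → (2.56496,1.38599) → ×s → (3.54505,1.91559) → (3.55,1.92)
v4: (-1.5,5) → rotate → (-5.06243,-1.27350) → ×s → (-6.99681,-1.76011) → (-7.00,-1.76)

Cross-section at z=11: (5.43,-2.32) (5.49,-0.94) (3.55,1.92) (-7.00,-1.76)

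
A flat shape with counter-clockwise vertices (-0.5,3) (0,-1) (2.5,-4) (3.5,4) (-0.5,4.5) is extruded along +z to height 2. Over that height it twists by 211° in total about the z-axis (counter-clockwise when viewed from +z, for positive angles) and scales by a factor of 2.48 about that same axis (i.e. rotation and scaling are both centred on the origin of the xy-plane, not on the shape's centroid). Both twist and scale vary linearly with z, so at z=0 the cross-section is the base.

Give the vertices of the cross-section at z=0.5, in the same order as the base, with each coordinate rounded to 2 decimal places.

Cross-section at z=0.5: (-3.69,1.94) (1.09,-0.83) (6.44,-0.59) (-1.46,7.13) (-5.32,3.19)

t = z/height = 0.5/2 = 0.25
s = 1 + (scale-1)·z/height = 1 + (2.48-1)·0.5/2 = 1.370000
θ = twist·z/height = 211°·0.5/2 = 52.7500° = 0.920661 rad
cos θ = 0.605294, sin θ = 0.796002 (intermediates below are computed at full precision and shown rounded to 5 d.p.)
v1: (-0.5,3) → rotate → (-2.69065,1.41788) → ×s → (-3.68619,1.94250) → (-3.69,1.94)
v2: (0,-1) → rotate → (0.79600,-0.60529) → ×s → (1.09052,-0.82925) → (1.09,-0.83)
v3: (2.5,-4) → rotate → (4.69724,-0.43117) → ×s → (6.43522,-0.59070) → (6.44,-0.59)
v4: (3.5,4) → rotate → (-1.06548,5.20718) → ×s → (-1.45971,7.13384) → (-1.46,7.13)
v5: (-0.5,4.5) → rotate → (-3.88466,2.32582) → ×s → (-5.32198,3.18638) → (-5.32,3.19)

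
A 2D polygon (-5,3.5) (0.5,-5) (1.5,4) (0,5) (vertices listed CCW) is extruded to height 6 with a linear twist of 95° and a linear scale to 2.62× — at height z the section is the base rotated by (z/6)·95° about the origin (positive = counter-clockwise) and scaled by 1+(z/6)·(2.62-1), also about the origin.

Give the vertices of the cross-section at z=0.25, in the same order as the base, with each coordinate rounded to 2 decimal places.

t = z/height = 0.25/6 = 0.0416667
s = 1 + (scale-1)·z/height = 1 + (2.62-1)·0.25/6 = 1.067500
θ = twist·z/height = 95°·0.25/6 = 3.9583° = 0.069086 rad
cos θ = 0.997615, sin θ = 0.069031 (intermediates below are computed at full precision and shown rounded to 5 d.p.)
v1: (-5,3.5) → rotate → (-5.22968,3.14650) → ×s → (-5.58268,3.35888) → (-5.58,3.36)
v2: (0.5,-5) → rotate → (0.84396,-4.95356) → ×s → (0.90093,-5.28792) → (0.90,-5.29)
v3: (1.5,4) → rotate → (1.22030,4.09400) → ×s → (1.30267,4.37035) → (1.30,4.37)
v4: (0,5) → rotate → (-0.34516,4.98807) → ×s → (-0.36845,5.32477) → (-0.37,5.32)

Cross-section at z=0.25: (-5.58,3.36) (0.90,-5.29) (1.30,4.37) (-0.37,5.32)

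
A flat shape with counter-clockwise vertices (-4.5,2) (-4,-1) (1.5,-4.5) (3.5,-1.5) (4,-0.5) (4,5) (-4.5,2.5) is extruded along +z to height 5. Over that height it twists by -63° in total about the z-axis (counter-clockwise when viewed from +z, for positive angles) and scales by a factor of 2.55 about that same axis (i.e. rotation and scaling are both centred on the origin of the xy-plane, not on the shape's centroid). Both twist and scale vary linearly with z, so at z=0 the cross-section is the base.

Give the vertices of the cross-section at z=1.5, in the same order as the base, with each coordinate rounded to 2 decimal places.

t = z/height = 1.5/5 = 0.3
s = 1 + (scale-1)·z/height = 1 + (2.55-1)·1.5/5 = 1.465000
θ = twist·z/height = -63°·1.5/5 = -18.9000° = -0.329867 rad
cos θ = 0.946085, sin θ = -0.323917 (intermediates below are computed at full precision and shown rounded to 5 d.p.)
v1: (-4.5,2) → rotate → (-3.60955,3.34980) → ×s → (-5.28799,4.90746) → (-5.29,4.91)
v2: (-4,-1) → rotate → (-4.10826,0.34958) → ×s → (-6.01860,0.51214) → (-6.02,0.51)
v3: (1.5,-4.5) → rotate → (-0.03850,-4.74326) → ×s → (-0.05640,-6.94888) → (-0.06,-6.95)
v4: (3.5,-1.5) → rotate → (2.82542,-2.55284) → ×s → (4.13924,-3.73991) → (4.14,-3.74)
v5: (4,-0.5) → rotate → (3.62238,-1.76871) → ×s → (5.30679,-2.59116) → (5.31,-2.59)
v6: (4,5) → rotate → (5.40393,3.43476) → ×s → (7.91676,5.03192) → (7.92,5.03)
v7: (-4.5,2.5) → rotate → (-3.44759,3.82284) → ×s → (-5.05072,5.60046) → (-5.05,5.60)

Cross-section at z=1.5: (-5.29,4.91) (-6.02,0.51) (-0.06,-6.95) (4.14,-3.74) (5.31,-2.59) (7.92,5.03) (-5.05,5.60)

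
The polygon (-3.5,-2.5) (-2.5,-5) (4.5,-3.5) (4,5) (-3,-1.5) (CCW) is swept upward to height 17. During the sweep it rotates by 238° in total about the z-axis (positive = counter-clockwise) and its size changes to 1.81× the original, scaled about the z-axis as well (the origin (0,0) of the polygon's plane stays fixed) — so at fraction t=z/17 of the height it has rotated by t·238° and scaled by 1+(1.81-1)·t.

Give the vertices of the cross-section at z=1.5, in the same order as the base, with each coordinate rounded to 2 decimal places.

Cross-section at z=1.5: (-2.54,-3.84) (-0.58,-5.96) (5.85,-1.77) (2.08,6.54) (-2.42,-2.65)

t = z/height = 1.5/17 = 0.0882353
s = 1 + (scale-1)·z/height = 1 + (1.81-1)·1.5/17 = 1.071471
θ = twist·z/height = 238°·1.5/17 = 21.0000° = 0.366519 rad
cos θ = 0.933580, sin θ = 0.358368 (intermediates below are computed at full precision and shown rounded to 5 d.p.)
v1: (-3.5,-2.5) → rotate → (-2.37161,-3.58824) → ×s → (-2.54111,-3.84469) → (-2.54,-3.84)
v2: (-2.5,-5) → rotate → (-0.54211,-5.56382) → ×s → (-0.58086,-5.96147) → (-0.58,-5.96)
v3: (4.5,-3.5) → rotate → (5.45540,-1.65488) → ×s → (5.84530,-1.77315) → (5.85,-1.77)
v4: (4,5) → rotate → (1.94248,6.10137) → ×s → (2.08131,6.53744) → (2.08,6.54)
v5: (-3,-1.5) → rotate → (-2.26319,-2.47547) → ×s → (-2.42494,-2.65240) → (-2.42,-2.65)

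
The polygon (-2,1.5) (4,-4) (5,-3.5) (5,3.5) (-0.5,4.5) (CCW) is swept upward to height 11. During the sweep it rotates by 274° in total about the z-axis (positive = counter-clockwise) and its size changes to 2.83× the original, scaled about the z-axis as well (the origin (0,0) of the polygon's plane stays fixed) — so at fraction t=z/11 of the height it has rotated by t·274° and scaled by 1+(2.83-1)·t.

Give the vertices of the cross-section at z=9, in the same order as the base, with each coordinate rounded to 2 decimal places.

Cross-section at z=9: (6.19,0.79) (-14.13,0.20) (-15.05,-2.43) (-2.86,-14.97) (8.73,-7.19)

t = z/height = 9/11 = 0.818182
s = 1 + (scale-1)·z/height = 1 + (2.83-1)·9/11 = 2.497273
θ = twist·z/height = 274°·9/11 = 224.1818° = 3.912711 rad
cos θ = -0.717132, sin θ = -0.696938 (intermediates below are computed at full precision and shown rounded to 5 d.p.)
v1: (-2,1.5) → rotate → (2.47967,0.31818) → ×s → (6.19241,0.79458) → (6.19,0.79)
v2: (4,-4) → rotate → (-5.65628,0.08078) → ×s → (-14.12527,0.20172) → (-14.13,0.20)
v3: (5,-3.5) → rotate → (-6.02494,-0.97473) → ×s → (-15.04592,-2.43416) → (-15.05,-2.43)
v4: (5,3.5) → rotate → (-1.14638,-5.99465) → ×s → (-2.86282,-14.97027) → (-2.86,-14.97)
v5: (-0.5,4.5) → rotate → (3.49478,-2.87862) → ×s → (8.72743,-7.18871) → (8.73,-7.19)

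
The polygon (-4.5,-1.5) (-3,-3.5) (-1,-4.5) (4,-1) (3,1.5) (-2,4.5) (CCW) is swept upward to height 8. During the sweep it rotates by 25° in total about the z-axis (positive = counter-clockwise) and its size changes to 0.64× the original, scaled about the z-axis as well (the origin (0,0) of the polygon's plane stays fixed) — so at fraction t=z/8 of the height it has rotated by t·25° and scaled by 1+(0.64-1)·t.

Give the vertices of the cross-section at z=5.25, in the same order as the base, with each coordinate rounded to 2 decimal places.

Cross-section at z=5.25: (-2.97,-2.07) (-1.44,-3.21) (0.24,-3.51) (3.15,0.13) (1.87,1.75) (-2.44,2.87)

t = z/height = 5.25/8 = 0.65625
s = 1 + (scale-1)·z/height = 1 + (0.64-1)·5.25/8 = 0.763750
θ = twist·z/height = 25°·5.25/8 = 16.4063° = 0.286343 rad
cos θ = 0.959283, sin θ = 0.282446 (intermediates below are computed at full precision and shown rounded to 5 d.p.)
v1: (-4.5,-1.5) → rotate → (-3.89311,-2.70993) → ×s → (-2.97336,-2.06971) → (-2.97,-2.07)
v2: (-3,-3.5) → rotate → (-1.88929,-4.20483) → ×s → (-1.44294,-3.21144) → (-1.44,-3.21)
v3: (-1,-4.5) → rotate → (0.31172,-4.59922) → ×s → (0.23808,-3.51265) → (0.24,-3.51)
v4: (4,-1) → rotate → (4.11958,0.17050) → ×s → (3.14633,0.13022) → (3.15,0.13)
v5: (3,1.5) → rotate → (2.45418,2.28626) → ×s → (1.87438,1.74613) → (1.87,1.75)
v6: (-2,4.5) → rotate → (-3.18957,3.75188) → ×s → (-2.43604,2.86550) → (-2.44,2.87)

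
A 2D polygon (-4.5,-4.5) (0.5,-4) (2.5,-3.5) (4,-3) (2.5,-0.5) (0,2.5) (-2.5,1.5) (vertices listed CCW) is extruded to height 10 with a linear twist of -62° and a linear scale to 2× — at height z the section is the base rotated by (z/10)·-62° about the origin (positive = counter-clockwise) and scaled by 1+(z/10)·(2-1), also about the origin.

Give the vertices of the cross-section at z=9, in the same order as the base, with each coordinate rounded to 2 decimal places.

Cross-section at z=9: (-11.88,2.27) (-5.75,-5.06) (-2.83,-7.67) (-0.44,-9.49) (1.88,-4.46) (3.93,2.67) (-0.31,5.53)

t = z/height = 9/10 = 0.9
s = 1 + (scale-1)·z/height = 1 + (2-1)·9/10 = 1.900000
θ = twist·z/height = -62°·9/10 = -55.8000° = -0.973894 rad
cos θ = 0.562083, sin θ = -0.827081 (intermediates below are computed at full precision and shown rounded to 5 d.p.)
v1: (-4.5,-4.5) → rotate → (-6.25124,1.19249) → ×s → (-11.87735,2.26573) → (-11.88,2.27)
v2: (0.5,-4) → rotate → (-3.02728,-2.66187) → ×s → (-5.75183,-5.05756) → (-5.75,-5.06)
v3: (2.5,-3.5) → rotate → (-1.48957,-4.03499) → ×s → (-2.83019,-7.66649) → (-2.83,-7.67)
v4: (4,-3) → rotate → (-0.23291,-4.99457) → ×s → (-0.44253,-9.48969) → (-0.44,-9.49)
v5: (2.5,-0.5) → rotate → (0.99167,-2.34874) → ×s → (1.88417,-4.46261) → (1.88,-4.46)
v6: (0,2.5) → rotate → (2.06770,1.40521) → ×s → (3.92863,2.66990) → (3.93,2.67)
v7: (-2.5,1.5) → rotate → (-0.16459,2.91083) → ×s → (-0.31272,5.53057) → (-0.31,5.53)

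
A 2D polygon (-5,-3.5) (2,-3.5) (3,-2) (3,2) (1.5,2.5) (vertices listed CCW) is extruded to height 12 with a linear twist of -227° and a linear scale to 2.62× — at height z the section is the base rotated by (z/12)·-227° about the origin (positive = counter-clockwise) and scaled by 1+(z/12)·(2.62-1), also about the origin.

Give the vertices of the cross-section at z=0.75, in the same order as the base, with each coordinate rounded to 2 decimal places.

Cross-section at z=0.75: (-6.28,-2.39) (1.19,-4.28) (2.66,-2.95) (3.74,1.33) (2.28,2.26)

t = z/height = 0.75/12 = 0.0625
s = 1 + (scale-1)·z/height = 1 + (2.62-1)·0.75/12 = 1.101250
θ = twist·z/height = -227°·0.75/12 = -14.1875° = -0.247619 rad
cos θ = 0.969499, sin θ = -0.245096 (intermediates below are computed at full precision and shown rounded to 5 d.p.)
v1: (-5,-3.5) → rotate → (-5.70533,-2.16777) → ×s → (-6.28299,-2.38725) → (-6.28,-2.39)
v2: (2,-3.5) → rotate → (1.08116,-3.88344) → ×s → (1.19063,-4.27664) → (1.19,-4.28)
v3: (3,-2) → rotate → (2.41830,-2.67429) → ×s → (2.66316,-2.94506) → (2.66,-2.95)
v4: (3,2) → rotate → (3.39869,1.20371) → ×s → (3.74281,1.32559) → (3.74,1.33)
v5: (1.5,2.5) → rotate → (2.06699,2.05610) → ×s → (2.27627,2.26428) → (2.28,2.26)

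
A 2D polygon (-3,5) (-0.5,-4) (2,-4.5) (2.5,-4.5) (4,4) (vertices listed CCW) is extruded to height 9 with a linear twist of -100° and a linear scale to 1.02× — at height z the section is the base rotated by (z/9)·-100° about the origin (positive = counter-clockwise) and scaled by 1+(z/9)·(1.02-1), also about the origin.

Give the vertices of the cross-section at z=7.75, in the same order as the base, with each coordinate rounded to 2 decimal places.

Cross-section at z=7.75: (4.87,3.39) (-4.09,0.23) (-4.43,-2.34) (-4.39,-2.85) (4.34,-3.78)

t = z/height = 7.75/9 = 0.861111
s = 1 + (scale-1)·z/height = 1 + (1.02-1)·7.75/9 = 1.017222
θ = twist·z/height = -100°·7.75/9 = -86.1111° = -1.502922 rad
cos θ = 0.067822, sin θ = -0.997697 (intermediates below are computed at full precision and shown rounded to 5 d.p.)
v1: (-3,5) → rotate → (4.78502,3.33220) → ×s → (4.86743,3.38959) → (4.87,3.39)
v2: (-0.5,-4) → rotate → (-4.02470,0.22756) → ×s → (-4.09401,0.23148) → (-4.09,0.23)
v3: (2,-4.5) → rotate → (-4.35399,-2.30059) → ×s → (-4.42898,-2.34021) → (-4.43,-2.34)
v4: (2.5,-4.5) → rotate → (-4.32008,-2.79944) → ×s → (-4.39449,-2.84765) → (-4.39,-2.85)
v5: (4,4) → rotate → (4.26208,-3.71950) → ×s → (4.33548,-3.78356) → (4.34,-3.78)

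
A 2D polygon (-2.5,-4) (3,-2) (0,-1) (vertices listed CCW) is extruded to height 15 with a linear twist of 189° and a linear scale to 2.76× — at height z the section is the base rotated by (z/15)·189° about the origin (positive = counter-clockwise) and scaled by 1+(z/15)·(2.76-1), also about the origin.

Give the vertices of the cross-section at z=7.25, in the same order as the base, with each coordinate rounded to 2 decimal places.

Cross-section at z=7.25: (7.51,-4.45) (3.57,5.64) (1.85,0.04)

t = z/height = 7.25/15 = 0.483333
s = 1 + (scale-1)·z/height = 1 + (2.76-1)·7.25/15 = 1.850667
θ = twist·z/height = 189°·7.25/15 = 91.3500° = 1.594358 rad
cos θ = -0.023560, sin θ = 0.999722 (intermediates below are computed at full precision and shown rounded to 5 d.p.)
v1: (-2.5,-4) → rotate → (4.05779,-2.40507) → ×s → (7.50962,-4.45098) → (7.51,-4.45)
v2: (3,-2) → rotate → (1.92877,3.04629) → ×s → (3.56950,5.63766) → (3.57,5.64)
v3: (0,-1) → rotate → (0.99972,0.02356) → ×s → (1.85015,0.04360) → (1.85,0.04)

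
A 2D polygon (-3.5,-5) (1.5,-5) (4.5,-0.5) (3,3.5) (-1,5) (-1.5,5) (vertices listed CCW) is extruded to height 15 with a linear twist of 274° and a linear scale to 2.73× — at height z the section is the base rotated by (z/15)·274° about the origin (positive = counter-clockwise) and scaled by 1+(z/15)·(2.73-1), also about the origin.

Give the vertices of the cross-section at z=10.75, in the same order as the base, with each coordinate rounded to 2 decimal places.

Cross-section at z=10.75: (4.37,12.95) (-6.38,9.80) (-9.99,-1.77) (-4.24,-9.42) (5.30,-10.11) (6.38,-9.80)

t = z/height = 10.75/15 = 0.716667
s = 1 + (scale-1)·z/height = 1 + (2.73-1)·10.75/15 = 2.239833
θ = twist·z/height = 274°·10.75/15 = 196.3667° = 3.427245 rad
cos θ = -0.959478, sin θ = -0.281783 (intermediates below are computed at full precision and shown rounded to 5 d.p.)
v1: (-3.5,-5) → rotate → (1.94926,5.78363) → ×s → (4.36601,12.95437) → (4.37,12.95)
v2: (1.5,-5) → rotate → (-2.84813,4.37472) → ×s → (-6.37934,9.79863) → (-6.38,9.80)
v3: (4.5,-0.5) → rotate → (-4.45854,-0.78829) → ×s → (-9.98639,-1.76563) → (-9.99,-1.77)
v4: (3,3.5) → rotate → (-1.89219,-4.20352) → ×s → (-4.23820,-9.41519) → (-4.24,-9.42)
v5: (-1,5) → rotate → (2.36839,-4.51561) → ×s → (5.30481,-10.11421) → (5.30,-10.11)
v6: (-1.5,5) → rotate → (2.84813,-4.37472) → ×s → (6.37934,-9.79863) → (6.38,-9.80)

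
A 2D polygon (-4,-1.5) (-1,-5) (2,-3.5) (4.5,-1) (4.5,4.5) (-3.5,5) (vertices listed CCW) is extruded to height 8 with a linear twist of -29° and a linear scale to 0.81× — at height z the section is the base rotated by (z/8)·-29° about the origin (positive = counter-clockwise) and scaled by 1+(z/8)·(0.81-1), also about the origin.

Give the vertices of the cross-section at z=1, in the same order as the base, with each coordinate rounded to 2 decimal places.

t = z/height = 1/8 = 0.125
s = 1 + (scale-1)·z/height = 1 + (0.81-1)·1/8 = 0.976250
θ = twist·z/height = -29°·1/8 = -3.6250° = -0.063268 rad
cos θ = 0.997999, sin θ = -0.063226 (intermediates below are computed at full precision and shown rounded to 5 d.p.)
v1: (-4,-1.5) → rotate → (-4.08684,-1.24409) → ×s → (-3.98977,-1.21455) → (-3.99,-1.21)
v2: (-1,-5) → rotate → (-1.31413,-4.92677) → ×s → (-1.28292,-4.80976) → (-1.28,-4.81)
v3: (2,-3.5) → rotate → (1.77471,-3.61945) → ×s → (1.73256,-3.53349) → (1.73,-3.53)
v4: (4.5,-1) → rotate → (4.42777,-1.28252) → ×s → (4.32261,-1.25206) → (4.32,-1.25)
v5: (4.5,4.5) → rotate → (4.77551,4.20648) → ×s → (4.66210,4.10658) → (4.66,4.11)
v6: (-3.5,5) → rotate → (-3.17687,5.21129) → ×s → (-3.10142,5.08752) → (-3.10,5.09)

Cross-section at z=1: (-3.99,-1.21) (-1.28,-4.81) (1.73,-3.53) (4.32,-1.25) (4.66,4.11) (-3.10,5.09)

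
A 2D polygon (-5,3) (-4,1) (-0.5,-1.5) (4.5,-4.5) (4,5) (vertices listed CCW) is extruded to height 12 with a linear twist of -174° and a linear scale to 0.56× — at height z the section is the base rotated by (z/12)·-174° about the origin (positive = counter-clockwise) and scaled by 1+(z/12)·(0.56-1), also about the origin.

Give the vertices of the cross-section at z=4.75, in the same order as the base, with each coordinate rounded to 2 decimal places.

Cross-section at z=4.75: (0.82,4.74) (-0.42,3.38) (-1.30,-0.06) (-2.13,-4.81) (5.04,-1.59)

t = z/height = 4.75/12 = 0.395833
s = 1 + (scale-1)·z/height = 1 + (0.56-1)·4.75/12 = 0.825833
θ = twist·z/height = -174°·4.75/12 = -68.8750° = -1.202096 rad
cos θ = 0.360404, sin θ = -0.932796 (intermediates below are computed at full precision and shown rounded to 5 d.p.)
v1: (-5,3) → rotate → (0.99637,5.74519) → ×s → (0.82284,4.74457) → (0.82,4.74)
v2: (-4,1) → rotate → (-0.50882,4.09159) → ×s → (-0.42020,3.37897) → (-0.42,3.38)
v3: (-0.5,-1.5) → rotate → (-1.57940,-0.07421) → ×s → (-1.30432,-0.06128) → (-1.30,-0.06)
v4: (4.5,-4.5) → rotate → (-2.57577,-5.81940) → ×s → (-2.12715,-4.80586) → (-2.13,-4.81)
v5: (4,5) → rotate → (6.10560,-1.92917) → ×s → (5.04221,-1.59317) → (5.04,-1.59)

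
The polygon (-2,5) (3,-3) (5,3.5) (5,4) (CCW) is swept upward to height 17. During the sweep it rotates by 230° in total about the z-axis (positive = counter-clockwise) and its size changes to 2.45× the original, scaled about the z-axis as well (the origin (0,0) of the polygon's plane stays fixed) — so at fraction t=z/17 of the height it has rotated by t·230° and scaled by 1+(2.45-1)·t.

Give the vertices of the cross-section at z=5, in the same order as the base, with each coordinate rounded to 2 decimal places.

t = z/height = 5/17 = 0.294118
s = 1 + (scale-1)·z/height = 1 + (2.45-1)·5/17 = 1.426471
θ = twist·z/height = 230°·5/17 = 67.6471° = 1.180664 rad
cos θ = 0.380311, sin θ = 0.924859 (intermediates below are computed at full precision and shown rounded to 5 d.p.)
v1: (-2,5) → rotate → (-5.38492,0.05184) → ×s → (-7.68142,0.07394) → (-7.68,0.07)
v2: (3,-3) → rotate → (3.91551,1.63364) → ×s → (5.58536,2.33034) → (5.59,2.33)
v3: (5,3.5) → rotate → (-1.33545,5.95538) → ×s → (-1.90498,8.49518) → (-1.90,8.50)
v4: (5,4) → rotate → (-1.79788,6.14554) → ×s → (-2.56462,8.76643) → (-2.56,8.77)

Cross-section at z=5: (-7.68,0.07) (5.59,2.33) (-1.90,8.50) (-2.56,8.77)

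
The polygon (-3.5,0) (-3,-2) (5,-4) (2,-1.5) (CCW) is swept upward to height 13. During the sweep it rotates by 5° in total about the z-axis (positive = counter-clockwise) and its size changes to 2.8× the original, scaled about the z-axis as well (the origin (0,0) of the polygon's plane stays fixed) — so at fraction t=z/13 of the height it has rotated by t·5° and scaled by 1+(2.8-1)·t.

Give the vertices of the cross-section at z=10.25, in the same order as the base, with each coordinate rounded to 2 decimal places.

t = z/height = 10.25/13 = 0.788462
s = 1 + (scale-1)·z/height = 1 + (2.8-1)·10.25/13 = 2.419231
θ = twist·z/height = 5°·10.25/13 = 3.9423° = 0.068806 rad
cos θ = 0.997634, sin θ = 0.068752 (intermediates below are computed at full precision and shown rounded to 5 d.p.)
v1: (-3.5,0) → rotate → (-3.49172,-0.24063) → ×s → (-8.44727,-0.58214) → (-8.45,-0.58)
v2: (-3,-2) → rotate → (-2.85540,-2.20152) → ×s → (-6.90787,-5.32599) → (-6.91,-5.33)
v3: (5,-4) → rotate → (5.26318,-3.64678) → ×s → (12.73284,-8.82239) → (12.73,-8.82)
v4: (2,-1.5) → rotate → (2.09840,-1.35895) → ×s → (5.07650,-3.28761) → (5.08,-3.29)

Cross-section at z=10.25: (-8.45,-0.58) (-6.91,-5.33) (12.73,-8.82) (5.08,-3.29)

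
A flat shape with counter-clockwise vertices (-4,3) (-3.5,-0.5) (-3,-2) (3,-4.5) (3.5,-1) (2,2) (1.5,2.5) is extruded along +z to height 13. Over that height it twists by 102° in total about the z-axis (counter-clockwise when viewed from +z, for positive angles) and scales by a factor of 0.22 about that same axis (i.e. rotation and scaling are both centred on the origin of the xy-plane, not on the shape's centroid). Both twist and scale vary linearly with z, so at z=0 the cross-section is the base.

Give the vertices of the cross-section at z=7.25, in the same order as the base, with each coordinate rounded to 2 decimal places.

Cross-section at z=7.25: (-2.65,-0.97) (-0.84,-1.81) (0.02,-2.04) (3.06,0.03) (1.55,1.35) (-0.33,1.56) (-0.72,1.48)

t = z/height = 7.25/13 = 0.557692
s = 1 + (scale-1)·z/height = 1 + (0.22-1)·7.25/13 = 0.565000
θ = twist·z/height = 102°·7.25/13 = 56.8846° = 0.992824 rad
cos θ = 0.546327, sin θ = 0.837572 (intermediates below are computed at full precision and shown rounded to 5 d.p.)
v1: (-4,3) → rotate → (-4.69802,-1.71131) → ×s → (-2.65438,-0.96689) → (-2.65,-0.97)
v2: (-3.5,-0.5) → rotate → (-1.49336,-3.20467) → ×s → (-0.84375,-1.81064) → (-0.84,-1.81)
v3: (-3,-2) → rotate → (0.03616,-3.60537) → ×s → (0.02043,-2.03703) → (0.02,-2.04)
v4: (3,-4.5) → rotate → (5.40805,0.05425) → ×s → (3.05555,0.03065) → (3.06,0.03)
v5: (3.5,-1) → rotate → (2.74972,2.38518) → ×s → (1.55359,1.34762) → (1.55,1.35)
v6: (2,2) → rotate → (-0.58249,2.76780) → ×s → (-0.32911,1.56381) → (-0.33,1.56)
v7: (1.5,2.5) → rotate → (-1.27444,2.62218) → ×s → (-0.72006,1.48153) → (-0.72,1.48)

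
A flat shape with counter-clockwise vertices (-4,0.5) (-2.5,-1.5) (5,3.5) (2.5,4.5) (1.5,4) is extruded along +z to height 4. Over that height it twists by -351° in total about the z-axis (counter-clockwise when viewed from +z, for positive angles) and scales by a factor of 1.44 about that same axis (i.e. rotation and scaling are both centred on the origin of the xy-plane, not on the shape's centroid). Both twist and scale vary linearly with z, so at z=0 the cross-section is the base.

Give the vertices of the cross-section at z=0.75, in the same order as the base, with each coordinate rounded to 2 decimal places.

Cross-section at z=0.75: (-1.28,4.17) (-2.59,1.80) (5.67,-3.38) (5.55,-0.47) (4.62,0.29)

t = z/height = 0.75/4 = 0.1875
s = 1 + (scale-1)·z/height = 1 + (1.44-1)·0.75/4 = 1.082500
θ = twist·z/height = -351°·0.75/4 = -65.8125° = -1.148645 rad
cos θ = 0.409724, sin θ = -0.912210 (intermediates below are computed at full precision and shown rounded to 5 d.p.)
v1: (-4,0.5) → rotate → (-1.18279,3.85370) → ×s → (-1.28037,4.17163) → (-1.28,4.17)
v2: (-2.5,-1.5) → rotate → (-2.39262,1.66594) → ×s → (-2.59002,1.80338) → (-2.59,1.80)
v3: (5,3.5) → rotate → (5.24135,-3.12701) → ×s → (5.67377,-3.38499) → (5.67,-3.38)
v4: (2.5,4.5) → rotate → (5.12925,-0.43677) → ×s → (5.55242,-0.47280) → (5.55,-0.47)
v5: (1.5,4) → rotate → (4.26342,0.27058) → ×s → (4.61516,0.29290) → (4.62,0.29)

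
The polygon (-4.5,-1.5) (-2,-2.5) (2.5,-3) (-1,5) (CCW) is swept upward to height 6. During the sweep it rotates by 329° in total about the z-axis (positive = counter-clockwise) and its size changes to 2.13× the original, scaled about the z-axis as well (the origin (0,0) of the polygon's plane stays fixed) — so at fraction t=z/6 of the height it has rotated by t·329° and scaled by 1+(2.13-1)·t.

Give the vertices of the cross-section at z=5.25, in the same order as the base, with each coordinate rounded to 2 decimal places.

Cross-section at z=5.25: (-5.59,7.60) (-5.95,2.26) (-4.15,-6.56) (8.85,4.94)

t = z/height = 5.25/6 = 0.875
s = 1 + (scale-1)·z/height = 1 + (2.13-1)·5.25/6 = 1.988750
θ = twist·z/height = 329°·5.25/6 = 287.8750° = 5.024367 rad
cos θ = 0.306941, sin θ = -0.951728 (intermediates below are computed at full precision and shown rounded to 5 d.p.)
v1: (-4.5,-1.5) → rotate → (-2.80883,3.82237) → ×s → (-5.58606,7.60173) → (-5.59,7.60)
v2: (-2,-2.5) → rotate → (-2.99320,1.13610) → ×s → (-5.95273,2.25943) → (-5.95,2.26)
v3: (2.5,-3) → rotate → (-2.08783,-3.30015) → ×s → (-4.15218,-6.56316) → (-4.15,-6.56)
v4: (-1,5) → rotate → (4.45170,2.48644) → ×s → (8.85332,4.94490) → (8.85,4.94)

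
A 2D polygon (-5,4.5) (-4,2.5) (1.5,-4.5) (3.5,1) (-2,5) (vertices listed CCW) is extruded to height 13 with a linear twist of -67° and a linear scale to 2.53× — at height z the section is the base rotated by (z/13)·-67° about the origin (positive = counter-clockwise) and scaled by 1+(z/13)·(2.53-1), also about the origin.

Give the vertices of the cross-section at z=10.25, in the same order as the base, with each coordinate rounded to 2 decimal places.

Cross-section at z=10.25: (1.25,14.79) (-0.94,10.37) (-5.91,-8.64) (6.42,-4.82) (6.12,10.18)

t = z/height = 10.25/13 = 0.788462
s = 1 + (scale-1)·z/height = 1 + (2.53-1)·10.25/13 = 2.206346
θ = twist·z/height = -67°·10.25/13 = -52.8269° = -0.922004 rad
cos θ = 0.604225, sin θ = -0.796814 (intermediates below are computed at full precision and shown rounded to 5 d.p.)
v1: (-5,4.5) → rotate → (0.56454,6.70308) → ×s → (1.24557,14.78932) → (1.25,14.79)
v2: (-4,2.5) → rotate → (-0.42486,4.69782) → ×s → (-0.93740,10.36501) → (-0.94,10.37)
v3: (1.5,-4.5) → rotate → (-2.67933,-3.91423) → ×s → (-5.91152,-8.63615) → (-5.91,-8.64)
v4: (3.5,1) → rotate → (2.91160,-2.18462) → ×s → (6.42400,-4.82004) → (6.42,-4.82)
v5: (-2,5) → rotate → (2.77562,4.61475) → ×s → (6.12398,10.18174) → (6.12,10.18)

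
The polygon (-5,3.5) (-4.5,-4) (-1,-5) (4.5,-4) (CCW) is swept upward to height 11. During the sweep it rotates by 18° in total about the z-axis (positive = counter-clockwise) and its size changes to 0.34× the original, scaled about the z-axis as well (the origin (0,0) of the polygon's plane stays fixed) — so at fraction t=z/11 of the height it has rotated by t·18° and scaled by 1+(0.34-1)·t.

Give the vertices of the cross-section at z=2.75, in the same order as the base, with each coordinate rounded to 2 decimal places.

t = z/height = 2.75/11 = 0.25
s = 1 + (scale-1)·z/height = 1 + (0.34-1)·2.75/11 = 0.835000
θ = twist·z/height = 18°·2.75/11 = 4.5000° = 0.078540 rad
cos θ = 0.996917, sin θ = 0.078459 (intermediates below are computed at full precision and shown rounded to 5 d.p.)
v1: (-5,3.5) → rotate → (-5.25919,3.09692) → ×s → (-4.39143,2.58592) → (-4.39,2.59)
v2: (-4.5,-4) → rotate → (-4.17229,-4.34074) → ×s → (-3.48386,-3.62451) → (-3.48,-3.62)
v3: (-1,-5) → rotate → (-0.60462,-5.06305) → ×s → (-0.50486,-4.22764) → (-0.50,-4.23)
v4: (4.5,-4) → rotate → (4.79996,-3.63460) → ×s → (4.00797,-3.03489) → (4.01,-3.03)

Cross-section at z=2.75: (-4.39,2.59) (-3.48,-3.62) (-0.50,-4.23) (4.01,-3.03)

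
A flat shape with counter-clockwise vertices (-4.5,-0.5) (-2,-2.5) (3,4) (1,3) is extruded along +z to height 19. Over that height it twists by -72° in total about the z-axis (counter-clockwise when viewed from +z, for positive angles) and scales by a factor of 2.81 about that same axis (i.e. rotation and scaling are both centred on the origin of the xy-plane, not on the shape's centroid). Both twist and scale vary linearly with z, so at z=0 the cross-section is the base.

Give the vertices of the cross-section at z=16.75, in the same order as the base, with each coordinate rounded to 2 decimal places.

Cross-section at z=16.75: (-6.38,9.87) (-8.12,1.75) (12.77,-2.33) (8.13,1.16)

t = z/height = 16.75/19 = 0.881579
s = 1 + (scale-1)·z/height = 1 + (2.81-1)·16.75/19 = 2.595658
θ = twist·z/height = -72°·16.75/19 = -63.4737° = -1.107825 rad
cos θ = 0.446609, sin θ = -0.894729 (intermediates below are computed at full precision and shown rounded to 5 d.p.)
v1: (-4.5,-0.5) → rotate → (-2.45710,3.80298) → ×s → (-6.37780,9.87123) → (-6.38,9.87)
v2: (-2,-2.5) → rotate → (-3.13004,0.67294) → ×s → (-8.12452,1.74671) → (-8.12,1.75)
v3: (3,4) → rotate → (4.91874,-0.89775) → ×s → (12.76738,-2.33026) → (12.77,-2.33)
v4: (1,3) → rotate → (3.13080,0.44510) → ×s → (8.12648,1.15532) → (8.13,1.16)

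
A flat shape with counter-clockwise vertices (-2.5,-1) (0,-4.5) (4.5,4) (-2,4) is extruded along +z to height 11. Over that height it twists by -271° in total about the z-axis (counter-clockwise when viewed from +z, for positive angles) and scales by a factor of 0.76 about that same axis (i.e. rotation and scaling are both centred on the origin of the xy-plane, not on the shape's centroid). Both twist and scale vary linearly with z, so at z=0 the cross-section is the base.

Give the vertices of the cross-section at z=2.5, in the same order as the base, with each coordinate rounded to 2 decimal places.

t = z/height = 2.5/11 = 0.227273
s = 1 + (scale-1)·z/height = 1 + (0.76-1)·2.5/11 = 0.945455
θ = twist·z/height = -271°·2.5/11 = -61.5909° = -1.074964 rad
cos θ = 0.475764, sin θ = -0.879573 (intermediates below are computed at full precision and shown rounded to 5 d.p.)
v1: (-2.5,-1) → rotate → (-2.06898,1.72317) → ×s → (-1.95613,1.62918) → (-1.96,1.63)
v2: (0,-4.5) → rotate → (-3.95808,-2.14094) → ×s → (-3.74218,-2.02416) → (-3.74,-2.02)
v3: (4.5,4) → rotate → (5.65923,-2.05502) → ×s → (5.35054,-1.94293) → (5.35,-1.94)
v4: (-2,4) → rotate → (2.56676,3.66220) → ×s → (2.42676,3.46244) → (2.43,3.46)

Cross-section at z=2.5: (-1.96,1.63) (-3.74,-2.02) (5.35,-1.94) (2.43,3.46)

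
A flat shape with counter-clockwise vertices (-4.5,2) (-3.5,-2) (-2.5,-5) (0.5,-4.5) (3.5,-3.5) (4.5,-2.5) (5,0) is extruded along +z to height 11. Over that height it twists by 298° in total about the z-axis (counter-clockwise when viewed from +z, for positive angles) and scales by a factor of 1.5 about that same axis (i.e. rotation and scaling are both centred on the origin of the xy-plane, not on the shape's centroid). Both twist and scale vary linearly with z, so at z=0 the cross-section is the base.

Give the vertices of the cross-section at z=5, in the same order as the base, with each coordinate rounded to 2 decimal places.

Cross-section at z=5: (2.21,-5.62) (4.78,-1.26) (6.49,2.22) (3.44,4.37) (-0.05,6.07) (-1.78,6.06) (-4.37,4.30)

t = z/height = 5/11 = 0.454545
s = 1 + (scale-1)·z/height = 1 + (1.5-1)·5/11 = 1.227273
θ = twist·z/height = 298°·5/11 = 135.4545° = 2.364128 rad
cos θ = -0.712694, sin θ = 0.701475 (intermediates below are computed at full precision and shown rounded to 5 d.p.)
v1: (-4.5,2) → rotate → (1.80417,-4.58203) → ×s → (2.21421,-5.62339) → (2.21,-5.62)
v2: (-3.5,-2) → rotate → (3.89738,-1.02977) → ×s → (4.78315,-1.26381) → (4.78,-1.26)
v3: (-2.5,-5) → rotate → (5.28911,1.80978) → ×s → (6.49118,2.22110) → (6.49,2.22)
v4: (0.5,-4.5) → rotate → (2.80029,3.55786) → ×s → (3.43672,4.36647) → (3.44,4.37)
v5: (3.5,-3.5) → rotate → (-0.03927,4.94959) → ×s → (-0.04819,6.07450) → (-0.05,6.07)
v6: (4.5,-2.5) → rotate → (-1.45344,4.93837) → ×s → (-1.78376,6.06073) → (-1.78,6.06)
v7: (5,0) → rotate → (-3.56347,3.50737) → ×s → (-4.37335,4.30450) → (-4.37,4.30)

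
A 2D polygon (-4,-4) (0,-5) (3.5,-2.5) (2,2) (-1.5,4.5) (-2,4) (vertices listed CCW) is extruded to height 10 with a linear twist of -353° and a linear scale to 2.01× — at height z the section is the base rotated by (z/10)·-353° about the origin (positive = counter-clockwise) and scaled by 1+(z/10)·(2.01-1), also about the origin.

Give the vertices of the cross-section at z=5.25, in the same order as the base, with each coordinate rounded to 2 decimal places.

t = z/height = 5.25/10 = 0.525
s = 1 + (scale-1)·z/height = 1 + (2.01-1)·5.25/10 = 1.530250
θ = twist·z/height = -353°·5.25/10 = -185.3250° = -3.234531 rad
cos θ = -0.995684, sin θ = 0.092805 (intermediates below are computed at full precision and shown rounded to 5 d.p.)
v1: (-4,-4) → rotate → (4.35396,3.61152) → ×s → (6.66264,5.52652) → (6.66,5.53)
v2: (0,-5) → rotate → (0.46403,4.97842) → ×s → (0.71007,7.61823) → (0.71,7.62)
v3: (3.5,-2.5) → rotate → (-3.25288,2.81403) → ×s → (-4.97772,4.30617) → (-4.98,4.31)
v4: (2,2) → rotate → (-2.17698,-1.80576) → ×s → (-3.33132,-2.76326) → (-3.33,-2.76)
v5: (-1.5,4.5) → rotate → (1.07590,-4.61979) → ×s → (1.64640,-7.06943) → (1.65,-7.07)
v6: (-2,4) → rotate → (1.62015,-4.16835) → ×s → (2.47923,-6.37861) → (2.48,-6.38)

Cross-section at z=5.25: (6.66,5.53) (0.71,7.62) (-4.98,4.31) (-3.33,-2.76) (1.65,-7.07) (2.48,-6.38)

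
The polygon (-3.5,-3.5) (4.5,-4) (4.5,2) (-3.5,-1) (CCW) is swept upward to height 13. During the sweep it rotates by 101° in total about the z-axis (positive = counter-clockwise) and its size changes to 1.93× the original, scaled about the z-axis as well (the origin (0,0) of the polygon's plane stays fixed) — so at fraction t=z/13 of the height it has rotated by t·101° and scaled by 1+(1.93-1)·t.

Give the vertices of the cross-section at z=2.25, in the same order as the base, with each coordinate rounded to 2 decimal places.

Cross-section at z=2.25: (-2.66,-5.10) (6.38,-2.86) (4.29,3.78) (-3.53,-2.33)

t = z/height = 2.25/13 = 0.173077
s = 1 + (scale-1)·z/height = 1 + (1.93-1)·2.25/13 = 1.160962
θ = twist·z/height = 101°·2.25/13 = 17.4808° = 0.305097 rad
cos θ = 0.953818, sin θ = 0.300386 (intermediates below are computed at full precision and shown rounded to 5 d.p.)
v1: (-3.5,-3.5) → rotate → (-2.28701,-4.38971) → ×s → (-2.65513,-5.09629) → (-2.66,-5.10)
v2: (4.5,-4) → rotate → (5.49372,-2.46354) → ×s → (6.37800,-2.86007) → (6.38,-2.86)
v3: (4.5,2) → rotate → (3.69141,3.25937) → ×s → (4.28558,3.78400) → (4.29,3.78)
v4: (-3.5,-1) → rotate → (-3.03798,-2.00517) → ×s → (-3.52697,-2.32792) → (-3.53,-2.33)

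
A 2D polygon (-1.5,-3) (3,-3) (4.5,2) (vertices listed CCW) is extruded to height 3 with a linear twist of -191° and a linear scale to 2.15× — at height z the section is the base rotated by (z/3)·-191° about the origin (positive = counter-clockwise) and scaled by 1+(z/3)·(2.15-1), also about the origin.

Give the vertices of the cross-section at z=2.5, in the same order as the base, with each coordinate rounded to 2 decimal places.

Cross-section at z=2.5: (0.66,6.54) (-7.58,3.40) (-6.84,-6.79)

t = z/height = 2.5/3 = 0.833333
s = 1 + (scale-1)·z/height = 1 + (2.15-1)·2.5/3 = 1.958333
θ = twist·z/height = -191°·2.5/3 = -159.1667° = -2.777982 rad
cos θ = -0.934619, sin θ = -0.355651 (intermediates below are computed at full precision and shown rounded to 5 d.p.)
v1: (-1.5,-3) → rotate → (0.33498,3.33733) → ×s → (0.65599,6.53561) → (0.66,6.54)
v2: (3,-3) → rotate → (-3.87081,1.73690) → ×s → (-7.58033,3.40144) → (-7.58,3.40)
v3: (4.5,2) → rotate → (-3.49448,-3.46967) → ×s → (-6.84336,-6.79476) → (-6.84,-6.79)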